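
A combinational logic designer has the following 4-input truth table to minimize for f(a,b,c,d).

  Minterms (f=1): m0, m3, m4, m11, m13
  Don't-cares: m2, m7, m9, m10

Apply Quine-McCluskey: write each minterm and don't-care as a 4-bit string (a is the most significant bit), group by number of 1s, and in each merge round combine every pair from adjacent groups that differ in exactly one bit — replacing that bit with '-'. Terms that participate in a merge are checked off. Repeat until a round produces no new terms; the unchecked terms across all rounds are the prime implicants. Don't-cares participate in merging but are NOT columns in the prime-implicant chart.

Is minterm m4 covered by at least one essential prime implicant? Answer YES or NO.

size-2^0 implicants → 0000(✓)  0010(✓)  0011(✓)  0100(✓)  0111(✓)  1001(✓)  1010(✓)  1011(✓)  1101(✓)
size-2^1 implicants → -010(✓)  -011(✓)  0-00  0-11  00-0  001-(✓)  1-01  10-1  101-(✓)
size-2^2 implicants → -01-
Unchecked terms (primes): -01-, 0-00, 0-11, 00-0, 1-01, 10-1
Minterm coverage:
  m0 ⊆ 0-00,00-0
  m3 ⊆ -01-,0-11
  m4 ⊆ 0-00 [E]
  m11 ⊆ -01-,10-1
  m13 ⊆ 1-01 [E]
E = {0-00, 1-01}

YES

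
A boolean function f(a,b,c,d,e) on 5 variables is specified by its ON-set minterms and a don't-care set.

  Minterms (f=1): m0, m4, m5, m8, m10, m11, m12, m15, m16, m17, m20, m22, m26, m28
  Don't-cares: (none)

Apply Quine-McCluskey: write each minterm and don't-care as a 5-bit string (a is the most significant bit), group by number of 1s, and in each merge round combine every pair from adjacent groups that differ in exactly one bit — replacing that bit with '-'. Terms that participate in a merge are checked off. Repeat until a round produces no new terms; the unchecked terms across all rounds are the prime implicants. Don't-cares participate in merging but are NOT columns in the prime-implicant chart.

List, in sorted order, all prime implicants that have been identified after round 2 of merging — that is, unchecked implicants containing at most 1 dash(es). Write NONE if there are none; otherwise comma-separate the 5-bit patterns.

-1010, 0010-, 01-11, 010-0, 0101-, 1000-, 101-0

[col 0] 00000*, 00100*, 00101*, 01000*, 01010*, 01011*, 01100*, 01111*, 10000*, 10001*, 10100*, 10110*, 11010*, 11100*
[col 1] -0000*, -0100*, -1010, -1100*, 0-000*, 0-100*, 00-00*, 0010-, 01-00*, 01-11, 010-0, 0101-, 1-100*, 10-00*, 1000-, 101-0
[col 2] --100, -0-00, 0--00
Prime implicants: --100, -0-00, -1010, 0--00, 0010-, 01-11, 010-0, 0101-, 1000-, 101-0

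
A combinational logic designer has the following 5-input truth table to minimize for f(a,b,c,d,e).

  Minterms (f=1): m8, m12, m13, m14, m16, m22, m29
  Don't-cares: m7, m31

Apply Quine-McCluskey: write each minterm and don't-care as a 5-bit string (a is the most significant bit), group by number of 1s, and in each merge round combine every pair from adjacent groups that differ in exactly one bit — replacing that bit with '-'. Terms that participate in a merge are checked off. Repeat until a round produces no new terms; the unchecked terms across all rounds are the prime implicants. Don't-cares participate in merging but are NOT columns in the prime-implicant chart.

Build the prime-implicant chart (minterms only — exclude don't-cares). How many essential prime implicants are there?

4

Round 0: 00111 01000✓ 01100✓ 01101✓ 01110✓ 10000 10110 11101✓ 11111✓
Round 1: -1101 01-00 011-0 0110- 111-1
PIs = {-1101, 00111, 01-00, 011-0, 0110-, 10000, 10110, 111-1}
Coverage chart:
  m8: 01-00 ←essential
  m12: 01-00,011-0,0110-
  m13: -1101,0110-
  m14: 011-0 ←essential
  m16: 10000 ←essential
  m22: 10110 ←essential
  m29: -1101,111-1
Essential: 01-00, 011-0, 10000, 10110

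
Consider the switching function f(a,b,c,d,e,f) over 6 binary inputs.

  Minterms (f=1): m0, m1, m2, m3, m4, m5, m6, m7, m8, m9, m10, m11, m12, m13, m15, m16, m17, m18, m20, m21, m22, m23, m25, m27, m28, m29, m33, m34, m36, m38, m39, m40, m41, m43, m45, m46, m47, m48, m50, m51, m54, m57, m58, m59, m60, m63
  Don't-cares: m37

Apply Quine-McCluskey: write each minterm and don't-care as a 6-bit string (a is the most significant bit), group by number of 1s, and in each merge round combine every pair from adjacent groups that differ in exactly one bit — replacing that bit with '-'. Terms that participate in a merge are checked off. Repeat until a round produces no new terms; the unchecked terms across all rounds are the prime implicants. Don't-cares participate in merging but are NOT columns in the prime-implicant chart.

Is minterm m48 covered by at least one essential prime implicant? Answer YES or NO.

[col 0] 000000*, 000001*, 000010*, 000011*, 000100*, 000101*, 000110*, 000111*, 001000*, 001001*, 001010*, 001011*, 001100*, 001101*, 001111*, 010000*, 010001*, 010010*, 010100*, 010101*, 010110*, 010111*, 011001*, 011011*, 011100*, 011101*, 100001*, 100010*, 100100*, 100101*, 100110*, 100111*, 101000*, 101001*, 101011*, 101101*, 101110*, 101111*, 110000*, 110010*, 110011*, 110110*, 111001*, 111010*, 111011*, 111100*, 111111*
[col 1] -00001*, -00010*, -00100*, -00101*, -00110*, -00111*, -01000*, -01001*, -01011*, -01101*, -01111*, -10000*, -10010*, -10110*, -11001*, -11011*, -11100, 0-0000*, 0-0001*, 0-0010*, 0-0100*, 0-0101*, 0-0110*, 0-0111*, 0-1001*, 0-1011*, 0-1100*, 0-1101*, 00-000*, 00-001*, 00-010*, 00-011*, 00-100*, 00-101*, 00-111*, 000-00*, 000-01*, 000-10*, 000-11*, 0000-0*, 0000-1*, 00000-*, 00001-*, 0001-0*, 0001-1*, 00010-*, 00011-*, 001-00*, 001-01*, 001-11*, 0010-0*, 0010-1*, 00100-*, 00101-*, 0011-1*, 00110-*, 01-001*, 01-100*, 01-101*, 010-00*, 010-01*, 010-10*, 0100-0*, 01000-*, 0101-0*, 0101-1*, 01010-*, 01011-*, 011-01*, 0110-1*, 01110-*, 1-0010*, 1-0110*, 1-1001*, 1-1011*, 1-1111*, 10-001*, 10-101*, 10-110*, 10-111*, 100-01*, 100-10*, 1001-0*, 1001-1*, 10010-*, 10011-*, 101-01*, 101-11*, 1010-1*, 10100-*, 1011-1*, 10111-*, 11-010*, 11-011*, 110-10*, 1100-0*, 11001-*, 111-11*, 1110-1*, 11101-*
[col 2] --0010*, --0110*, --1001*, --1011*, -0-001*, -0-101*, -0-111*, -00-01*, -00-10*, -001-0*, -001-1*, -0010-*, -0011-*, -01-01*, -01-11*, -010-1*, -0100-, -011-1*, -10-10*, -100-0, -110-1*, 0--001*, 0--100*, 0--101*, 0-0-00*, 0-0-01*, 0-0-10*, 0-00-0*, 0-000-*, 0-01-0*, 0-01-1*, 0-010-*, 0-011-*, 0-1-01*, 0-10-1*, 0-110-*, 00--00*, 00--01*, 00--11*, 00-0-0*, 00-0-1*, 00-00-*, 00-01-*, 00-1-1*, 00-10-*, 000--0*, 000--1*, 000-0-*, 000-1-*, 0000--*, 0001--*, 001--1*, 001-0-*, 0010--*, 01--01*, 01-10-*, 010--0*, 010-0-*, 0101--*, 1-0-10*, 1-1-11, 1-10-1*, 10--01*, 10-1-1*, 10-11-, 1001--*, 101--1*, 11-01-
[col 3] --0-10, --10-1, -0--01, -0-1-1, -001--, -01--1, 0---01, 0--10-, 0-0--0, 0-0-0-, 0-01--, 00---1, 00--0-, 00-0--, 000---
Prime implicants: --0-10, --10-1, -0--01, -0-1-1, -001--, -01--1, -0100-, -100-0, -11100, 0---01, 0--10-, 0-0--0, 0-0-0-, 0-01--, 00---1, 00--0-, 00-0--, 000---, 1-1-11, 10-11-, 11-01-
PI chart (minterm → PIs covering it):
  0 | 0-0--0,0-0-0-,00--0-,00-0--,000---
  1 | -0--01,0---01,0-0-0-,00---1,00--0-,00-0--,000---
  2 | --0-10,0-0--0,00-0--,000---
  3 | 00---1,00-0--,000---
  4 | -001--,0--10-,0-0--0,0-0-0-,0-01--,00--0-,000---
  5 | -0--01,-0-1-1,-001--,0---01,0--10-,0-0-0-,0-01--,00---1,00--0-,000---
  6 | --0-10,-001--,0-0--0,0-01--,000---
  7 | -0-1-1,-001--,0-01--,00---1,000---
  8 | -0100-,00--0-,00-0--
  9 | --10-1,-0--01,-01--1,-0100-,0---01,00---1,00--0-,00-0--
  10 | 00-0--  (sole → essential)
  11 | --10-1,-01--1,00---1,00-0--
  12 | 0--10-,00--0-
  13 | -0--01,-0-1-1,-01--1,0---01,0--10-,00---1,00--0-
  15 | -0-1-1,-01--1,00---1
  16 | -100-0,0-0--0,0-0-0-
  17 | 0---01,0-0-0-
  18 | --0-10,-100-0,0-0--0
  20 | 0--10-,0-0--0,0-0-0-,0-01--
  21 | 0---01,0--10-,0-0-0-,0-01--
  22 | --0-10,0-0--0,0-01--
  23 | 0-01--  (sole → essential)
  25 | --10-1,0---01
  27 | --10-1  (sole → essential)
  28 | -11100,0--10-
  29 | 0---01,0--10-
  33 | -0--01  (sole → essential)
  34 | --0-10  (sole → essential)
  36 | -001--  (sole → essential)
  38 | --0-10,-001--,10-11-
  39 | -0-1-1,-001--,10-11-
  40 | -0100-  (sole → essential)
  41 | --10-1,-0--01,-01--1,-0100-
  43 | --10-1,-01--1,1-1-11
  45 | -0--01,-0-1-1,-01--1
  46 | 10-11-  (sole → essential)
  47 | -0-1-1,-01--1,1-1-11,10-11-
  48 | -100-0  (sole → essential)
  50 | --0-10,-100-0,11-01-
  51 | 11-01-  (sole → essential)
  54 | --0-10  (sole → essential)
  57 | --10-1  (sole → essential)
  58 | 11-01-  (sole → essential)
  59 | --10-1,1-1-11,11-01-
  60 | -11100  (sole → essential)
  63 | 1-1-11  (sole → essential)
Essential prime implicants: --0-10, --10-1, -0--01, -001--, -0100-, -100-0, -11100, 0-01--, 00-0--, 1-1-11, 10-11-, 11-01-

YES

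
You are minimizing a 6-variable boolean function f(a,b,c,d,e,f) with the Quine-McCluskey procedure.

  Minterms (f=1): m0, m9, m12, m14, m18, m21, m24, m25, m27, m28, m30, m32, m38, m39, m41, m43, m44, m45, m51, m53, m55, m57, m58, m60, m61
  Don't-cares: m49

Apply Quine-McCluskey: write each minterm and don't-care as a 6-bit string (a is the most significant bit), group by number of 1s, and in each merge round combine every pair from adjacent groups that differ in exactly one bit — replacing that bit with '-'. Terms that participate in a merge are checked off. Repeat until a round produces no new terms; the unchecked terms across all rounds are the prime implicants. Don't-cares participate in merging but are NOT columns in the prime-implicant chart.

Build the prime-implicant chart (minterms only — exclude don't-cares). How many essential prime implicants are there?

10

Round 0: 000000✓ 001001✓ 001100✓ 001110✓ 010010 010101✓ 011000✓ 011001✓ 011011✓ 011100✓ 011110✓ 100000✓ 100110✓ 100111✓ 101001✓ 101011✓ 101100✓ 101101✓ 110001✓ 110011✓ 110101✓ 110111✓ 111001✓ 111010 111100✓ 111101✓
Round 1: -00000 -01001✓ -01100✓ -10101 -11001✓ -11100✓ 0-1001✓ 0-1100✓ 0-1110✓ 0011-0✓ 011-00 0110-1 01100- 0111-0✓ 1-0111 1-1001✓ 1-1100✓ 1-1101✓ 10011- 101-01✓ 1010-1 10110-✓ 11-001✓ 11-101✓ 110-01✓ 110-11✓ 1100-1✓ 1101-1✓ 111-01✓ 11110-✓
Round 2: --1001 --1100 0-11-0 1-1-01 1-110- 11--01 110--1
PIs = {--1001, --1100, -00000, -10101, 0-11-0, 010010, 011-00, 0110-1, 01100-, 1-0111, 1-1-01, 1-110-, 10011-, 1010-1, 11--01, 110--1, 111010}
Coverage chart:
  m0: -00000 ←essential
  m9: --1001 ←essential
  m12: --1100,0-11-0
  m14: 0-11-0 ←essential
  m18: 010010 ←essential
  m21: -10101 ←essential
  m24: 011-00,01100-
  m25: --1001,0110-1,01100-
  m27: 0110-1 ←essential
  m28: --1100,0-11-0,011-00
  m30: 0-11-0 ←essential
  m32: -00000 ←essential
  m38: 10011- ←essential
  m39: 1-0111,10011-
  m41: --1001,1-1-01,1010-1
  m43: 1010-1 ←essential
  m44: --1100,1-110-
  m45: 1-1-01,1-110-
  m51: 110--1 ←essential
  m53: -10101,11--01,110--1
  m55: 1-0111,110--1
  m57: --1001,1-1-01,11--01
  m58: 111010 ←essential
  m60: --1100,1-110-
  m61: 1-1-01,1-110-,11--01
Essential: --1001, -00000, -10101, 0-11-0, 010010, 0110-1, 10011-, 1010-1, 110--1, 111010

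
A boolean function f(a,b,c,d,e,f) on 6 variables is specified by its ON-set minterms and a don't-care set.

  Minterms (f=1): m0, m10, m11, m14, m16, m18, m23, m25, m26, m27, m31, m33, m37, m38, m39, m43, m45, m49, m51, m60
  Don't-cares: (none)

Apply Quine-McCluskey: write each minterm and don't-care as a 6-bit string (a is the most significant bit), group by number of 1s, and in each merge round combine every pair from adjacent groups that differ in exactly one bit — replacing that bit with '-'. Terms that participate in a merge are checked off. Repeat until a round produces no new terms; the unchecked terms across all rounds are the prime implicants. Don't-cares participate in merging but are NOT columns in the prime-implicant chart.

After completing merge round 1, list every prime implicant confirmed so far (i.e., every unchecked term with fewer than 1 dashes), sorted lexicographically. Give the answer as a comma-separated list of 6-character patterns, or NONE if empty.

size-2^0 implicants → 000000(✓)  001010(✓)  001011(✓)  001110(✓)  010000(✓)  010010(✓)  010111(✓)  011001(✓)  011010(✓)  011011(✓)  011111(✓)  100001(✓)  100101(✓)  100110(✓)  100111(✓)  101011(✓)  101101(✓)  110001(✓)  110011(✓)  111100
size-2^1 implicants → -01011  0-0000  0-1010(✓)  0-1011(✓)  001-10  00101-(✓)  01-010  01-111  0100-0  011-11  0110-1  01101-(✓)  1-0001  10-101  100-01  1001-1  10011-  1100-1
size-2^2 implicants → 0-101-
Unchecked terms (primes): -01011, 0-0000, 0-101-, 001-10, 01-010, 01-111, 0100-0, 011-11, 0110-1, 1-0001, 10-101, 100-01, 1001-1, 10011-, 1100-1, 111100

111100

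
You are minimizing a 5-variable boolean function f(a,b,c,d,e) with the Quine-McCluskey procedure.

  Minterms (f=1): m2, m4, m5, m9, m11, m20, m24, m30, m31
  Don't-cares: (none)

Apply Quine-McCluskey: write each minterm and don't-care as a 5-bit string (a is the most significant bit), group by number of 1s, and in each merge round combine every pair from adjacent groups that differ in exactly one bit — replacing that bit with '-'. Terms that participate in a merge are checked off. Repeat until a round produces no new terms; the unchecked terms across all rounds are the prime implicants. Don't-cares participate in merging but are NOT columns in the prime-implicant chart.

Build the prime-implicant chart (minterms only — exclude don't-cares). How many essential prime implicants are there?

[col 0] 00010, 00100*, 00101*, 01001*, 01011*, 10100*, 11000, 11110*, 11111*
[col 1] -0100, 0010-, 010-1, 1111-
Prime implicants: -0100, 00010, 0010-, 010-1, 11000, 1111-
PI chart (minterm → PIs covering it):
  2 | 00010  (sole → essential)
  4 | -0100,0010-
  5 | 0010-  (sole → essential)
  9 | 010-1  (sole → essential)
  11 | 010-1  (sole → essential)
  20 | -0100  (sole → essential)
  24 | 11000  (sole → essential)
  30 | 1111-  (sole → essential)
  31 | 1111-  (sole → essential)
Essential prime implicants: -0100, 00010, 0010-, 010-1, 11000, 1111-

6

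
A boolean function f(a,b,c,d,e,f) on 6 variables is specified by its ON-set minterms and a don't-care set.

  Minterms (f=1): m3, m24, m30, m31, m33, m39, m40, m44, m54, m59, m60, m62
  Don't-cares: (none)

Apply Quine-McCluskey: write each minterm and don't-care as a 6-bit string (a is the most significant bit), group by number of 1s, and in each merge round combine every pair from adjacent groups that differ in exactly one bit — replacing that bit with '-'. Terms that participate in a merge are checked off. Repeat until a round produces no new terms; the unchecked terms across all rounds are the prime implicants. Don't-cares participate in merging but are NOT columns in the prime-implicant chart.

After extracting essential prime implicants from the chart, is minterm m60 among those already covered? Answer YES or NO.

[col 0] 000011, 011000, 011110*, 011111*, 100001, 100111, 101000*, 101100*, 110110*, 111011, 111100*, 111110*
[col 1] -11110, 01111-, 1-1100, 101-00, 11-110, 1111-0
Prime implicants: -11110, 000011, 011000, 01111-, 1-1100, 100001, 100111, 101-00, 11-110, 111011, 1111-0
PI chart (minterm → PIs covering it):
  3 | 000011  (sole → essential)
  24 | 011000  (sole → essential)
  30 | -11110,01111-
  31 | 01111-  (sole → essential)
  33 | 100001  (sole → essential)
  39 | 100111  (sole → essential)
  40 | 101-00  (sole → essential)
  44 | 1-1100,101-00
  54 | 11-110  (sole → essential)
  59 | 111011  (sole → essential)
  60 | 1-1100,1111-0
  62 | -11110,11-110,1111-0
Essential prime implicants: 000011, 011000, 01111-, 100001, 100111, 101-00, 11-110, 111011

NO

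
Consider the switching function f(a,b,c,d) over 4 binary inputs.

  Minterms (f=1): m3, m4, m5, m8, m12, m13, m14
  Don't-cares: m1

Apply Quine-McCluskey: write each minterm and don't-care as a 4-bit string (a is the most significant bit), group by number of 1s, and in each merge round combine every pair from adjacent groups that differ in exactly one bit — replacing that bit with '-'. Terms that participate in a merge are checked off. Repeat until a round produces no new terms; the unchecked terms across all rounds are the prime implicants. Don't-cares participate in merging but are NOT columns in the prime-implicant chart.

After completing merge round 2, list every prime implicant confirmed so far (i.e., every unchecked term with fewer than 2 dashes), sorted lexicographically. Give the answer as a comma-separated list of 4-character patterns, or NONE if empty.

0-01, 00-1, 1-00, 11-0

size-2^0 implicants → 0001(✓)  0011(✓)  0100(✓)  0101(✓)  1000(✓)  1100(✓)  1101(✓)  1110(✓)
size-2^1 implicants → -100(✓)  -101(✓)  0-01  00-1  010-(✓)  1-00  11-0  110-(✓)
size-2^2 implicants → -10-
Unchecked terms (primes): -10-, 0-01, 00-1, 1-00, 11-0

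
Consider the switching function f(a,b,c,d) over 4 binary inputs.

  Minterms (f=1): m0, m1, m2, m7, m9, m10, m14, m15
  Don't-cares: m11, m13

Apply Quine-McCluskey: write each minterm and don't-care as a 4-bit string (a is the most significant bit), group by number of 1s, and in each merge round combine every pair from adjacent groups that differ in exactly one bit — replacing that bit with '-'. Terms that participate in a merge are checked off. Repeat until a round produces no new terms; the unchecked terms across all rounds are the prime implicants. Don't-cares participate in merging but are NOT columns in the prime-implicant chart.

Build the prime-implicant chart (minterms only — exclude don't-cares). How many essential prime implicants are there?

[col 0] 0000*, 0001*, 0010*, 0111*, 1001*, 1010*, 1011*, 1101*, 1110*, 1111*
[col 1] -001, -010, -111, 00-0, 000-, 1-01*, 1-10*, 1-11*, 10-1*, 101-*, 11-1*, 111-*
[col 2] 1--1, 1-1-
Prime implicants: -001, -010, -111, 00-0, 000-, 1--1, 1-1-
PI chart (minterm → PIs covering it):
  0 | 00-0,000-
  1 | -001,000-
  2 | -010,00-0
  7 | -111  (sole → essential)
  9 | -001,1--1
  10 | -010,1-1-
  14 | 1-1-  (sole → essential)
  15 | -111,1--1,1-1-
Essential prime implicants: -111, 1-1-

2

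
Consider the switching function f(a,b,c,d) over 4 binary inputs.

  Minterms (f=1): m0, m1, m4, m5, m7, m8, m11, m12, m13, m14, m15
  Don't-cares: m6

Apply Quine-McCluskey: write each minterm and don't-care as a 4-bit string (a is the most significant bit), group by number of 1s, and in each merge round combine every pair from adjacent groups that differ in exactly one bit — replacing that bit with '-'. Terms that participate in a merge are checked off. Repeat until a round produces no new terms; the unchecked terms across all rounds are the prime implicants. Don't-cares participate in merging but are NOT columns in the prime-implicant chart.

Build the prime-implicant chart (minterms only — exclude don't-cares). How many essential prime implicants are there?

4

size-2^0 implicants → 0000(✓)  0001(✓)  0100(✓)  0101(✓)  0110(✓)  0111(✓)  1000(✓)  1011(✓)  1100(✓)  1101(✓)  1110(✓)  1111(✓)
size-2^1 implicants → -000(✓)  -100(✓)  -101(✓)  -110(✓)  -111(✓)  0-00(✓)  0-01(✓)  000-(✓)  01-0(✓)  01-1(✓)  010-(✓)  011-(✓)  1-00(✓)  1-11  11-0(✓)  11-1(✓)  110-(✓)  111-(✓)
size-2^2 implicants → --00  -1-0(✓)  -1-1(✓)  -10-(✓)  -11-(✓)  0-0-  01--(✓)  11--(✓)
size-2^3 implicants → -1--
Unchecked terms (primes): --00, -1--, 0-0-, 1-11
Minterm coverage:
  m0 ⊆ --00,0-0-
  m1 ⊆ 0-0- [E]
  m4 ⊆ --00,-1--,0-0-
  m5 ⊆ -1--,0-0-
  m7 ⊆ -1-- [E]
  m8 ⊆ --00 [E]
  m11 ⊆ 1-11 [E]
  m12 ⊆ --00,-1--
  m13 ⊆ -1-- [E]
  m14 ⊆ -1-- [E]
  m15 ⊆ -1--,1-11
E = {--00, -1--, 0-0-, 1-11}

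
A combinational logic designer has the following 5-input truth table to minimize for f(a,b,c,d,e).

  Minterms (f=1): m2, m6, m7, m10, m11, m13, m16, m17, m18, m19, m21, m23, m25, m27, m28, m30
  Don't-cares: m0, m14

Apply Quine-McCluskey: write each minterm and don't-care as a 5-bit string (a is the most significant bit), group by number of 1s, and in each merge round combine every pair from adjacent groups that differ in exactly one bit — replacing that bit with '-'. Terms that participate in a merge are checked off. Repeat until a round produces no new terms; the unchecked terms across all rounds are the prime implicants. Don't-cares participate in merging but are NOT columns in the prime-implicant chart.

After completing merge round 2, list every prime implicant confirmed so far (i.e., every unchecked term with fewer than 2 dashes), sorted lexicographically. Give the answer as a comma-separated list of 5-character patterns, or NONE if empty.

size-2^0 implicants → 00000(✓)  00010(✓)  00110(✓)  00111(✓)  01010(✓)  01011(✓)  01101  01110(✓)  10000(✓)  10001(✓)  10010(✓)  10011(✓)  10101(✓)  10111(✓)  11001(✓)  11011(✓)  11100(✓)  11110(✓)
size-2^1 implicants → -0000(✓)  -0010(✓)  -0111  -1011  -1110  0-010(✓)  0-110(✓)  00-10(✓)  000-0(✓)  0011-  01-10(✓)  0101-  1-001(✓)  1-011(✓)  10-01(✓)  10-11(✓)  100-0(✓)  100-1(✓)  1000-(✓)  1001-(✓)  101-1(✓)  110-1(✓)  111-0
size-2^2 implicants → -00-0  0--10  1-0-1  10--1  100--
Unchecked terms (primes): -00-0, -0111, -1011, -1110, 0--10, 0011-, 0101-, 01101, 1-0-1, 10--1, 100--, 111-0

-0111, -1011, -1110, 0011-, 0101-, 01101, 111-0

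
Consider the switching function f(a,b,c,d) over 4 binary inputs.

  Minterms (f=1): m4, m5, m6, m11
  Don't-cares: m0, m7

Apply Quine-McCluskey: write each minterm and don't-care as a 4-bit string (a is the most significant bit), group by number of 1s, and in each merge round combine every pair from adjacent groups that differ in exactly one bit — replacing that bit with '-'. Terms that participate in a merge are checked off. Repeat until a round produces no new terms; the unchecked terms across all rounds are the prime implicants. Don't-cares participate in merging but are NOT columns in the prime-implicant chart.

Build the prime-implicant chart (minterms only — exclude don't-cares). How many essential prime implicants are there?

Round 0: 0000✓ 0100✓ 0101✓ 0110✓ 0111✓ 1011
Round 1: 0-00 01-0✓ 01-1✓ 010-✓ 011-✓
Round 2: 01--
PIs = {0-00, 01--, 1011}
Coverage chart:
  m4: 0-00,01--
  m5: 01-- ←essential
  m6: 01-- ←essential
  m11: 1011 ←essential
Essential: 01--, 1011

2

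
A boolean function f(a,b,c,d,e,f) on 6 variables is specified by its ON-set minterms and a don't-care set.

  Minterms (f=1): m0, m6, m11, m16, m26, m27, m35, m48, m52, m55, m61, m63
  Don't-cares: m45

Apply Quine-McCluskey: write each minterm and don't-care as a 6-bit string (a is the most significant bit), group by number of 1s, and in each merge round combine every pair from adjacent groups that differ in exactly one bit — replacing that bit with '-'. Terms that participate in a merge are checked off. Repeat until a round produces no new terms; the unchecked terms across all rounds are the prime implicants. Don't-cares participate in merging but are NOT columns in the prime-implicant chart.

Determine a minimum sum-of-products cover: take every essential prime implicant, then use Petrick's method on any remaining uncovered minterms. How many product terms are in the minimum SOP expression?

[col 0] 000000*, 000110, 001011*, 010000*, 011010*, 011011*, 100011, 101101*, 110000*, 110100*, 110111*, 111101*, 111111*
[col 1] -10000, 0-0000, 0-1011, 01101-, 1-1101, 11-111, 110-00, 1111-1
Prime implicants: -10000, 0-0000, 0-1011, 000110, 01101-, 1-1101, 100011, 11-111, 110-00, 1111-1
PI chart (minterm → PIs covering it):
  0 | 0-0000  (sole → essential)
  6 | 000110  (sole → essential)
  11 | 0-1011  (sole → essential)
  16 | -10000,0-0000
  26 | 01101-  (sole → essential)
  27 | 0-1011,01101-
  35 | 100011  (sole → essential)
  48 | -10000,110-00
  52 | 110-00  (sole → essential)
  55 | 11-111  (sole → essential)
  61 | 1-1101,1111-1
  63 | 11-111,1111-1
Essential prime implicants: 0-0000, 0-1011, 000110, 01101-, 100011, 11-111, 110-00
Petrick residual → 1-1101
Minimum SOP uses 8 PIs: a'c'd'e'f' + a'cd'ef + a'b'c'def' + a'bcd'e + acde'f + ab'c'd'ef + abdef + abc'e'f'

8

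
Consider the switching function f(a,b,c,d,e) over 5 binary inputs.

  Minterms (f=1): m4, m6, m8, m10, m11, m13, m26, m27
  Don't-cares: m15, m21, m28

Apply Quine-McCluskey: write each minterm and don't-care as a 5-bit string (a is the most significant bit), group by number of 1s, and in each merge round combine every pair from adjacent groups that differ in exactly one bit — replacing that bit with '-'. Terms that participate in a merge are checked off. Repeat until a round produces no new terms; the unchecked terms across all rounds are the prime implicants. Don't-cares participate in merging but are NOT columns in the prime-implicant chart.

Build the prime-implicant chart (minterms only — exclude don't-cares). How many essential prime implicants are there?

Round 0: 00100✓ 00110✓ 01000✓ 01010✓ 01011✓ 01101✓ 01111✓ 10101 11010✓ 11011✓ 11100
Round 1: -1010✓ -1011✓ 001-0 01-11 010-0 0101-✓ 011-1 1101-✓
Round 2: -101-
PIs = {-101-, 001-0, 01-11, 010-0, 011-1, 10101, 11100}
Coverage chart:
  m4: 001-0 ←essential
  m6: 001-0 ←essential
  m8: 010-0 ←essential
  m10: -101-,010-0
  m11: -101-,01-11
  m13: 011-1 ←essential
  m26: -101- ←essential
  m27: -101- ←essential
Essential: -101-, 001-0, 010-0, 011-1

4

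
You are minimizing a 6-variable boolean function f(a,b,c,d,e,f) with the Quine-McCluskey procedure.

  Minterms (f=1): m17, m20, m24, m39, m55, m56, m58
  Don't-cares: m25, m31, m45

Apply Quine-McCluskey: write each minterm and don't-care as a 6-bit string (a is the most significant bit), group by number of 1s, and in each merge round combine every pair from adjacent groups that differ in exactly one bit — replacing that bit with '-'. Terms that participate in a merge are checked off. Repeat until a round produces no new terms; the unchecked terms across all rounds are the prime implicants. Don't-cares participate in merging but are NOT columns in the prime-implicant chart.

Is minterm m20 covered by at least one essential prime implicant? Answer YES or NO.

[col 0] 010001*, 010100, 011000*, 011001*, 011111, 100111*, 101101, 110111*, 111000*, 111010*
[col 1] -11000, 01-001, 01100-, 1-0111, 1110-0
Prime implicants: -11000, 01-001, 010100, 01100-, 011111, 1-0111, 101101, 1110-0
PI chart (minterm → PIs covering it):
  17 | 01-001  (sole → essential)
  20 | 010100  (sole → essential)
  24 | -11000,01100-
  39 | 1-0111  (sole → essential)
  55 | 1-0111  (sole → essential)
  56 | -11000,1110-0
  58 | 1110-0  (sole → essential)
Essential prime implicants: 01-001, 010100, 1-0111, 1110-0

YES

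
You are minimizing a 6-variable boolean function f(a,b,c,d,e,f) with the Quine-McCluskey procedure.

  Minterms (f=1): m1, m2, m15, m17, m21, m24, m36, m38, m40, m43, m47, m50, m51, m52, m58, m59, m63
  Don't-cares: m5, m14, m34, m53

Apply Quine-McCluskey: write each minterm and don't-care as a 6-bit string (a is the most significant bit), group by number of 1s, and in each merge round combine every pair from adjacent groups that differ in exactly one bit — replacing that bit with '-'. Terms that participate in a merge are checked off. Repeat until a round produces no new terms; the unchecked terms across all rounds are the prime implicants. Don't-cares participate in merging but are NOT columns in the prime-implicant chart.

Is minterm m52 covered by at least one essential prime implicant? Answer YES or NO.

Round 0: 000001✓ 000010✓ 000101✓ 001110✓ 001111✓ 010001✓ 010101✓ 011000 100010✓ 100100✓ 100110✓ 101000 101011✓ 101111✓ 110010✓ 110011✓ 110100✓ 110101✓ 111010✓ 111011✓ 111111✓
Round 1: -00010 -01111 -10101 0-0001✓ 0-0101✓ 000-01✓ 00111- 010-01✓ 1-0010 1-0100 1-1011✓ 1-1111✓ 100-10 1001-0 101-11✓ 11-010✓ 11-011✓ 11001-✓ 11010- 111-11✓ 11101-✓
Round 2: 0-0-01 1-1-11 11-01-
PIs = {-00010, -01111, -10101, 0-0-01, 00111-, 011000, 1-0010, 1-0100, 1-1-11, 100-10, 1001-0, 101000, 11-01-, 11010-}
Coverage chart:
  m1: 0-0-01 ←essential
  m2: -00010 ←essential
  m15: -01111,00111-
  m17: 0-0-01 ←essential
  m21: -10101,0-0-01
  m24: 011000 ←essential
  m36: 1-0100,1001-0
  m38: 100-10,1001-0
  m40: 101000 ←essential
  m43: 1-1-11 ←essential
  m47: -01111,1-1-11
  m50: 1-0010,11-01-
  m51: 11-01- ←essential
  m52: 1-0100,11010-
  m58: 11-01- ←essential
  m59: 1-1-11,11-01-
  m63: 1-1-11 ←essential
Essential: -00010, 0-0-01, 011000, 1-1-11, 101000, 11-01-

NO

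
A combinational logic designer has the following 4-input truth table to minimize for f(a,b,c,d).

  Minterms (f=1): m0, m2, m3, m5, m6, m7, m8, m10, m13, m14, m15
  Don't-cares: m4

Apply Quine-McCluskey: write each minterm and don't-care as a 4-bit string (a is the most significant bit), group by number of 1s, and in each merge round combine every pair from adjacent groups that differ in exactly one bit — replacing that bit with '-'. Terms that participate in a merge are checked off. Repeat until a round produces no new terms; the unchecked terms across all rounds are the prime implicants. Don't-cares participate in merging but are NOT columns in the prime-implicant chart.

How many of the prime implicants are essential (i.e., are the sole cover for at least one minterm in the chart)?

Round 0: 0000✓ 0010✓ 0011✓ 0100✓ 0101✓ 0110✓ 0111✓ 1000✓ 1010✓ 1101✓ 1110✓ 1111✓
Round 1: -000✓ -010✓ -101✓ -110✓ -111✓ 0-00✓ 0-10✓ 0-11✓ 00-0✓ 001-✓ 01-0✓ 01-1✓ 010-✓ 011-✓ 1-10✓ 10-0✓ 11-1✓ 111-✓
Round 2: --10 -0-0 -1-1 -11- 0--0 0-1- 01--
PIs = {--10, -0-0, -1-1, -11-, 0--0, 0-1-, 01--}
Coverage chart:
  m0: -0-0,0--0
  m2: --10,-0-0,0--0,0-1-
  m3: 0-1- ←essential
  m5: -1-1,01--
  m6: --10,-11-,0--0,0-1-,01--
  m7: -1-1,-11-,0-1-,01--
  m8: -0-0 ←essential
  m10: --10,-0-0
  m13: -1-1 ←essential
  m14: --10,-11-
  m15: -1-1,-11-
Essential: -0-0, -1-1, 0-1-

3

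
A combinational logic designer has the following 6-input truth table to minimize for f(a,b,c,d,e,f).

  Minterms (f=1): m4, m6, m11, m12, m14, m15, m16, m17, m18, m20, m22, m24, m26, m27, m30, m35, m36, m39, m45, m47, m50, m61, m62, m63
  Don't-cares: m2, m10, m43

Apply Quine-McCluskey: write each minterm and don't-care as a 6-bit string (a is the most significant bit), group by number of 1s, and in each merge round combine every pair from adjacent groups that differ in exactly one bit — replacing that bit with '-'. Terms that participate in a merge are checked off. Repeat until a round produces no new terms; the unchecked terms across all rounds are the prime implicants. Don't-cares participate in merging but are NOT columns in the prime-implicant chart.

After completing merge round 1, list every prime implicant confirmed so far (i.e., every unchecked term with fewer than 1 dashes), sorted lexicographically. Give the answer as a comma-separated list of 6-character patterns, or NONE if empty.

NONE

size-2^0 implicants → 000010(✓)  000100(✓)  000110(✓)  001010(✓)  001011(✓)  001100(✓)  001110(✓)  001111(✓)  010000(✓)  010001(✓)  010010(✓)  010100(✓)  010110(✓)  011000(✓)  011010(✓)  011011(✓)  011110(✓)  100011(✓)  100100(✓)  100111(✓)  101011(✓)  101101(✓)  101111(✓)  110010(✓)  111101(✓)  111110(✓)  111111(✓)
size-2^1 implicants → -00100  -01011(✓)  -01111(✓)  -10010  -11110  0-0010(✓)  0-0100(✓)  0-0110(✓)  0-1010(✓)  0-1011(✓)  0-1110(✓)  00-010(✓)  00-100(✓)  00-110(✓)  000-10(✓)  0001-0(✓)  001-10(✓)  001-11(✓)  00101-(✓)  0011-0(✓)  00111-(✓)  01-000(✓)  01-010(✓)  01-110(✓)  010-00(✓)  010-10(✓)  0100-0(✓)  01000-  0101-0(✓)  011-10(✓)  0110-0(✓)  01101-(✓)  1-1101(✓)  1-1111(✓)  10-011(✓)  10-111(✓)  100-11(✓)  101-11(✓)  1011-1(✓)  1111-1(✓)  11111-
size-2^2 implicants → -01-11  0--010(✓)  0--110(✓)  0-0-10(✓)  0-01-0  0-1-10(✓)  0-101-  00--10(✓)  00-1-0  001-1-  01--10(✓)  01-0-0  010--0  1-11-1  10--11
size-2^3 implicants → 0---10
Unchecked terms (primes): -00100, -01-11, -10010, -11110, 0---10, 0-01-0, 0-101-, 00-1-0, 001-1-, 01-0-0, 010--0, 01000-, 1-11-1, 10--11, 11111-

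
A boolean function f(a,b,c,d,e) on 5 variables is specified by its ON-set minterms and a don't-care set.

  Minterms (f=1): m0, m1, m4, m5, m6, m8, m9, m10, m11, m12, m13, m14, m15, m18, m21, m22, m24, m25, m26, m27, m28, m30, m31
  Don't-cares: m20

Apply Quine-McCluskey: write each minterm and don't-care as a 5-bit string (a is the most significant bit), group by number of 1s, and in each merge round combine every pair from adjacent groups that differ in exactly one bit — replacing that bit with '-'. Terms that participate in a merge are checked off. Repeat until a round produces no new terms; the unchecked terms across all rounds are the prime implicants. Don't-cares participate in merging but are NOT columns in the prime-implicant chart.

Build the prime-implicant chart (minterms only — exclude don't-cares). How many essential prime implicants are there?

size-2^0 implicants → 00000(✓)  00001(✓)  00100(✓)  00101(✓)  00110(✓)  01000(✓)  01001(✓)  01010(✓)  01011(✓)  01100(✓)  01101(✓)  01110(✓)  01111(✓)  10010(✓)  10100(✓)  10101(✓)  10110(✓)  11000(✓)  11001(✓)  11010(✓)  11011(✓)  11100(✓)  11110(✓)  11111(✓)
size-2^1 implicants → -0100(✓)  -0101(✓)  -0110(✓)  -1000(✓)  -1001(✓)  -1010(✓)  -1011(✓)  -1100(✓)  -1110(✓)  -1111(✓)  0-000(✓)  0-001(✓)  0-100(✓)  0-101(✓)  0-110(✓)  00-00(✓)  00-01(✓)  0000-(✓)  001-0(✓)  0010-(✓)  01-00(✓)  01-01(✓)  01-10(✓)  01-11(✓)  010-0(✓)  010-1(✓)  0100-(✓)  0101-(✓)  011-0(✓)  011-1(✓)  0110-(✓)  0111-(✓)  1-010(✓)  1-100(✓)  1-110(✓)  10-10(✓)  101-0(✓)  1010-(✓)  11-00(✓)  11-10(✓)  11-11(✓)  110-0(✓)  110-1(✓)  1100-(✓)  1101-(✓)  111-0(✓)  1111-(✓)
size-2^2 implicants → --100(✓)  --110(✓)  -01-0(✓)  -010-  -1-00(✓)  -1-10(✓)  -1-11(✓)  -10-0(✓)  -10-1(✓)  -100-(✓)  -101-(✓)  -11-0(✓)  -111-(✓)  0--00(✓)  0--01(✓)  0-00-(✓)  0-1-0(✓)  0-10-(✓)  00-0-(✓)  01--0(✓)  01--1(✓)  01-0-(✓)  01-1-(✓)  010--(✓)  011--(✓)  1--10  1-1-0(✓)  11--0(✓)  11-1-(✓)  110--(✓)
size-2^3 implicants → --1-0  -1--0  -1-1-  -10--  0--0-  01---
Unchecked terms (primes): --1-0, -010-, -1--0, -1-1-, -10--, 0--0-, 01---, 1--10
Minterm coverage:
  m0 ⊆ 0--0- [E]
  m1 ⊆ 0--0- [E]
  m4 ⊆ --1-0,-010-,0--0-
  m5 ⊆ -010-,0--0-
  m6 ⊆ --1-0 [E]
  m8 ⊆ -1--0,-10--,0--0-,01---
  m9 ⊆ -10--,0--0-,01---
  m10 ⊆ -1--0,-1-1-,-10--,01---
  m11 ⊆ -1-1-,-10--,01---
  m12 ⊆ --1-0,-1--0,0--0-,01---
  m13 ⊆ 0--0-,01---
  m14 ⊆ --1-0,-1--0,-1-1-,01---
  m15 ⊆ -1-1-,01---
  m18 ⊆ 1--10 [E]
  m21 ⊆ -010- [E]
  m22 ⊆ --1-0,1--10
  m24 ⊆ -1--0,-10--
  m25 ⊆ -10-- [E]
  m26 ⊆ -1--0,-1-1-,-10--,1--10
  m27 ⊆ -1-1-,-10--
  m28 ⊆ --1-0,-1--0
  m30 ⊆ --1-0,-1--0,-1-1-,1--10
  m31 ⊆ -1-1- [E]
E = {--1-0, -010-, -1-1-, -10--, 0--0-, 1--10}

6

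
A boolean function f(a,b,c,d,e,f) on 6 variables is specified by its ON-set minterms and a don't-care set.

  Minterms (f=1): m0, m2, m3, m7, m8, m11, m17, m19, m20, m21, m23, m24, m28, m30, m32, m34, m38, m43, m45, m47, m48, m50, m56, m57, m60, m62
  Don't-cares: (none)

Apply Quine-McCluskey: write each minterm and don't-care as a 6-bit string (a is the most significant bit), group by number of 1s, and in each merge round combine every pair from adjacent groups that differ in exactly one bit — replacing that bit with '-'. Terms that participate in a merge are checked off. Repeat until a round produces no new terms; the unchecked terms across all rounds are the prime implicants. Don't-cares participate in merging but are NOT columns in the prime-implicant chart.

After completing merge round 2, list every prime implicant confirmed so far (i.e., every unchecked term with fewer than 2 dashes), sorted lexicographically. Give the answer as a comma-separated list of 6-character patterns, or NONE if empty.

[col 0] 000000*, 000010*, 000011*, 000111*, 001000*, 001011*, 010001*, 010011*, 010100*, 010101*, 010111*, 011000*, 011100*, 011110*, 100000*, 100010*, 100110*, 101011*, 101101*, 101111*, 110000*, 110010*, 111000*, 111001*, 111100*, 111110*
[col 1] -00000*, -00010*, -01011, -11000*, -11100*, -11110*, 0-0011*, 0-0111*, 0-1000, 00-000, 00-011, 000-11*, 0000-0*, 00001-, 01-100, 010-01*, 010-11*, 0100-1*, 0101-1*, 01010-, 011-00*, 0111-0*, 1-0000*, 1-0010*, 100-10, 1000-0*, 101-11, 1011-1, 11-000, 1100-0*, 111-00*, 11100-, 1111-0*
[col 2] -000-0, -11-00, -111-0, 0-0-11, 010--1, 1-00-0
Prime implicants: -000-0, -01011, -11-00, -111-0, 0-0-11, 0-1000, 00-000, 00-011, 00001-, 01-100, 010--1, 01010-, 1-00-0, 100-10, 101-11, 1011-1, 11-000, 11100-

-01011, 0-1000, 00-000, 00-011, 00001-, 01-100, 01010-, 100-10, 101-11, 1011-1, 11-000, 11100-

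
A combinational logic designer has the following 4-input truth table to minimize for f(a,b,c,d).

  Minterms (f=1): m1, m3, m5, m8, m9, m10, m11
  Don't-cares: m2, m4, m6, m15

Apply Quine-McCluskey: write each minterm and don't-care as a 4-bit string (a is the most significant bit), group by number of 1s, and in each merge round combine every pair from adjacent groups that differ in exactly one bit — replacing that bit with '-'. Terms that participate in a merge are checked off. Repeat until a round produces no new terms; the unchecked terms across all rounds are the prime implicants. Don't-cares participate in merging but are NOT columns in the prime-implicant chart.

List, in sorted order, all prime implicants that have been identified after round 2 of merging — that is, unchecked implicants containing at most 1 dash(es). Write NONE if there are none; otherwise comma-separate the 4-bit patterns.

0-01, 0-10, 01-0, 010-, 1-11

[col 0] 0001*, 0010*, 0011*, 0100*, 0101*, 0110*, 1000*, 1001*, 1010*, 1011*, 1111*
[col 1] -001*, -010*, -011*, 0-01, 0-10, 00-1*, 001-*, 01-0, 010-, 1-11, 10-0*, 10-1*, 100-*, 101-*
[col 2] -0-1, -01-, 10--
Prime implicants: -0-1, -01-, 0-01, 0-10, 01-0, 010-, 1-11, 10--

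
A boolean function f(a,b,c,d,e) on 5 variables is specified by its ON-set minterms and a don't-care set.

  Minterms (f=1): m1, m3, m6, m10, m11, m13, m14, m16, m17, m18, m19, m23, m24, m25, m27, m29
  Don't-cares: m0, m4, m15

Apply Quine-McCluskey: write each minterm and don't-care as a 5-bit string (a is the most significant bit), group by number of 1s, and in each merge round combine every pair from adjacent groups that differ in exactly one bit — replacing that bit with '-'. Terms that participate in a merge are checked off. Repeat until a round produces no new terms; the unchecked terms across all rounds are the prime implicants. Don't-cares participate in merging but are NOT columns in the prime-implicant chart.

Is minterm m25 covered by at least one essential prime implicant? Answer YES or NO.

[col 0] 00000*, 00001*, 00011*, 00100*, 00110*, 01010*, 01011*, 01101*, 01110*, 01111*, 10000*, 10001*, 10010*, 10011*, 10111*, 11000*, 11001*, 11011*, 11101*
[col 1] -0000*, -0001*, -0011*, -1011*, -1101, 0-011*, 0-110, 00-00, 000-1*, 0000-*, 001-0, 01-10*, 01-11*, 0101-*, 011-1, 0111-*, 1-000*, 1-001*, 1-011*, 10-11, 100-0*, 100-1*, 1000-*, 1001-*, 11-01, 110-1*, 1100-*
[col 2] --011, -00-1, -000-, 01-1-, 1-0-1, 1-00-, 100--
Prime implicants: --011, -00-1, -000-, -1101, 0-110, 00-00, 001-0, 01-1-, 011-1, 1-0-1, 1-00-, 10-11, 100--, 11-01
PI chart (minterm → PIs covering it):
  1 | -00-1,-000-
  3 | --011,-00-1
  6 | 0-110,001-0
  10 | 01-1-  (sole → essential)
  11 | --011,01-1-
  13 | -1101,011-1
  14 | 0-110,01-1-
  16 | -000-,1-00-,100--
  17 | -00-1,-000-,1-0-1,1-00-,100--
  18 | 100--  (sole → essential)
  19 | --011,-00-1,1-0-1,10-11,100--
  23 | 10-11  (sole → essential)
  24 | 1-00-  (sole → essential)
  25 | 1-0-1,1-00-,11-01
  27 | --011,1-0-1
  29 | -1101,11-01
Essential prime implicants: 01-1-, 1-00-, 10-11, 100--

YES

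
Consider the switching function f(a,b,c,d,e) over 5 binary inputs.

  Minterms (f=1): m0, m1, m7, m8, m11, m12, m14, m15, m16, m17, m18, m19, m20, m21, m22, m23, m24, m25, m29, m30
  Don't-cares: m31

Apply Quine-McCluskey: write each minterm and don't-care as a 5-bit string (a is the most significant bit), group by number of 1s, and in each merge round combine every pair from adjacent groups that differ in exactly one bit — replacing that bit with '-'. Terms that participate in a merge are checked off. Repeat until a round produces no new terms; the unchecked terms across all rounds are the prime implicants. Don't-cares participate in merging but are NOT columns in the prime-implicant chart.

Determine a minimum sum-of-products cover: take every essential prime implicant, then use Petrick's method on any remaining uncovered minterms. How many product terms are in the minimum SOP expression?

size-2^0 implicants → 00000(✓)  00001(✓)  00111(✓)  01000(✓)  01011(✓)  01100(✓)  01110(✓)  01111(✓)  10000(✓)  10001(✓)  10010(✓)  10011(✓)  10100(✓)  10101(✓)  10110(✓)  10111(✓)  11000(✓)  11001(✓)  11101(✓)  11110(✓)  11111(✓)
size-2^1 implicants → -0000(✓)  -0001(✓)  -0111(✓)  -1000(✓)  -1110(✓)  -1111(✓)  0-000(✓)  0-111(✓)  0000-(✓)  01-00  01-11  011-0  0111-(✓)  1-000(✓)  1-001(✓)  1-101(✓)  1-110(✓)  1-111(✓)  10-00(✓)  10-01(✓)  10-10(✓)  10-11(✓)  100-0(✓)  100-1(✓)  1000-(✓)  1001-(✓)  101-0(✓)  101-1(✓)  1010-(✓)  1011-(✓)  11-01(✓)  1100-(✓)  111-1(✓)  1111-(✓)
size-2^2 implicants → --000  --111  -000-  -111-  1--01  1-00-  1-1-1  1-11-  10--0(✓)  10--1(✓)  10-0-(✓)  10-1-(✓)  100--(✓)  101--(✓)
size-2^3 implicants → 10---
Unchecked terms (primes): --000, --111, -000-, -111-, 01-00, 01-11, 011-0, 1--01, 1-00-, 1-1-1, 1-11-, 10---
Minterm coverage:
  m0 ⊆ --000,-000-
  m1 ⊆ -000- [E]
  m7 ⊆ --111 [E]
  m8 ⊆ --000,01-00
  m11 ⊆ 01-11 [E]
  m12 ⊆ 01-00,011-0
  m14 ⊆ -111-,011-0
  m15 ⊆ --111,-111-,01-11
  m16 ⊆ --000,-000-,1-00-,10---
  m17 ⊆ -000-,1--01,1-00-,10---
  m18 ⊆ 10--- [E]
  m19 ⊆ 10--- [E]
  m20 ⊆ 10--- [E]
  m21 ⊆ 1--01,1-1-1,10---
  m22 ⊆ 1-11-,10---
  m23 ⊆ --111,1-1-1,1-11-,10---
  m24 ⊆ --000,1-00-
  m25 ⊆ 1--01,1-00-
  m29 ⊆ 1--01,1-1-1
  m30 ⊆ -111-,1-11-
E = {--111, -000-, 01-11, 10---}
Petrick residual → --000, -111-, 01-00, 1--01
Cover = c'd'e' + cde + b'c'd' + bcd + a'bd'e' + a'bde + ad'e + ab'  |cover|=8

8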